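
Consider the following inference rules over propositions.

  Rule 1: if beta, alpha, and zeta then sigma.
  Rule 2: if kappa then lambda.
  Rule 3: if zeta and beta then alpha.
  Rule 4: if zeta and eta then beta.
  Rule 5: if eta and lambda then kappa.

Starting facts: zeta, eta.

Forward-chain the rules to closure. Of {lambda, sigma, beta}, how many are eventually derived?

zeta and eta hold, so beta follows (Rule 4).
From zeta and beta, Rule 3 gives alpha.
From beta, alpha, and zeta, Rule 1 gives sigma.
lambda would need kappa (Rule 2), but kappa is never established.
sigma: reached.
beta: reached.
Reached: sigma and beta — 2 of the 3.

2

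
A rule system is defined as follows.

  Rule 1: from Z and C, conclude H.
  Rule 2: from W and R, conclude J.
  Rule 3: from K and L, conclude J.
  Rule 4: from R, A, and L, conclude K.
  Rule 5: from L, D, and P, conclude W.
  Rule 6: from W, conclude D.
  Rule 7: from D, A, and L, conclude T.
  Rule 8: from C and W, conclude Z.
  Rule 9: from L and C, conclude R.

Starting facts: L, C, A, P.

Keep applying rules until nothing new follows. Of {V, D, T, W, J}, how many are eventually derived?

1

From L and C, Rule 9 gives R.
R, A, and L hold, so K follows (Rule 4).
From K and L, Rule 3 gives J.
No rule produces V, and it is not given.
D would need W (Rule 6), but W is never established.
T would need D, A, and L (Rule 7), but D is never established.
W would need L, D, and P (Rule 5), but D is never established.
J: reached.
Reached: J — 1 of the 5.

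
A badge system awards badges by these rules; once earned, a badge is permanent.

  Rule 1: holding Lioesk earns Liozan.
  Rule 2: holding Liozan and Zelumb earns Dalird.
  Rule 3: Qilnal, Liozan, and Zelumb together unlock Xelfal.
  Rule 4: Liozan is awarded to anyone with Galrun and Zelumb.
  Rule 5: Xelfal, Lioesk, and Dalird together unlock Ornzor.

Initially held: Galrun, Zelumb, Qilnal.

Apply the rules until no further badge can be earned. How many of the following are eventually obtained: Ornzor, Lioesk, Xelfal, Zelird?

With Galrun and Zelumb, Liozan is earned (Rule 4).
With Qilnal, Liozan, and Zelumb, Xelfal is earned (Rule 3).
Ornzor would need Xelfal, Lioesk, and Dalird (Rule 5), but Lioesk is never earned.
No rule produces Lioesk, and it is not given.
Xelfal: reached.
No rule produces Zelird, and it is not given.
Reached: Xelfal — 1 of the 4.

1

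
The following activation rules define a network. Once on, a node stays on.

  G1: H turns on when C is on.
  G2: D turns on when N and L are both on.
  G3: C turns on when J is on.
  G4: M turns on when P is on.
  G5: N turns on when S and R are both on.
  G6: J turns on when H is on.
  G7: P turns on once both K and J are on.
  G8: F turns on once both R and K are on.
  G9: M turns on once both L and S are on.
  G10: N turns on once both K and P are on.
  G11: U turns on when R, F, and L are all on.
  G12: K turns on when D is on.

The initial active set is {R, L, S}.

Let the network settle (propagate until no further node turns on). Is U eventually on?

Yes

S and R are on, so N turns on (G5).
G2: N and L on → D on.
G12: D on → K on.
R and K are on, so F turns on (G8).
R, F, and L are on, so U turns on (G11).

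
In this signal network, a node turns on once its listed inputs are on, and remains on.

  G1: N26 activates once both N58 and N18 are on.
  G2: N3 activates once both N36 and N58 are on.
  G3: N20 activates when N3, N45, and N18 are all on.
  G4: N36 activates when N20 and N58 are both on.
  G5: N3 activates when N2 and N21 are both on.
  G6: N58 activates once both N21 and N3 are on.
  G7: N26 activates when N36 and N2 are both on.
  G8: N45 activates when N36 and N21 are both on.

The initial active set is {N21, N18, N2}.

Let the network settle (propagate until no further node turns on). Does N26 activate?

G5: N2 and N21 on → N3 on.
N21 and N3 are on, so N58 activates (G6).
G1: N58 and N18 on → N26 on.

Yes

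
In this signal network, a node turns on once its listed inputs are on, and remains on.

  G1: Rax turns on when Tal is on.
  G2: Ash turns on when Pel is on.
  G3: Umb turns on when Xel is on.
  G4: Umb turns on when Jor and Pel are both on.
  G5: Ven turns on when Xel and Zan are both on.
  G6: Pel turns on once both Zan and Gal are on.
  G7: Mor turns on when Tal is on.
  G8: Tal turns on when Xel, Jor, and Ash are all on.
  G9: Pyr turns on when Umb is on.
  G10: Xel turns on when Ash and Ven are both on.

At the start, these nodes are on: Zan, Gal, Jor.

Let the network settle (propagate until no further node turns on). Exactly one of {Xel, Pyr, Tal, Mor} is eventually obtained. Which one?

Pyr

G6: Zan and Gal on → Pel on.
G4: Jor and Pel on → Umb on.
Umb is on, so Pyr turns on (G9).
Mor would need Tal (G7), but Tal never turns on. Tal would need Xel, Jor, and Ash (G8), but Xel never turns on. Xel would need Ash and Ven (G10), but Ven never turns on.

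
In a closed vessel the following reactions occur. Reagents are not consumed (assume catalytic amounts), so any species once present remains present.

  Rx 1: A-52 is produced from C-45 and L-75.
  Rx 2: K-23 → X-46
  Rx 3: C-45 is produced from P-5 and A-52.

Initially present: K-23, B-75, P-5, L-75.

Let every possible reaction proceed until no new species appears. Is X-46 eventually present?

K-23 present → X-46 forms (Rx 2).

Yes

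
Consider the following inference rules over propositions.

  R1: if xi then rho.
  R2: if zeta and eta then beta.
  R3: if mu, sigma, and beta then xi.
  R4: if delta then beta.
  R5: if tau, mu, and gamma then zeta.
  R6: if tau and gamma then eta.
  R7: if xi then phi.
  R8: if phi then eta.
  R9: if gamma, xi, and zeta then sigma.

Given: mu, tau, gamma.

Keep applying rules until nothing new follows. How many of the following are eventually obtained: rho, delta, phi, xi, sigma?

rho would need xi (R1), but xi is never established.
No rule produces delta, and it is not given.
phi would need xi (R7), but xi is never established.
xi would need mu, sigma, and beta (R3), but sigma is never established.
sigma would need gamma, xi, and zeta (R9), but xi is never established.
None of the 5 are reached.

0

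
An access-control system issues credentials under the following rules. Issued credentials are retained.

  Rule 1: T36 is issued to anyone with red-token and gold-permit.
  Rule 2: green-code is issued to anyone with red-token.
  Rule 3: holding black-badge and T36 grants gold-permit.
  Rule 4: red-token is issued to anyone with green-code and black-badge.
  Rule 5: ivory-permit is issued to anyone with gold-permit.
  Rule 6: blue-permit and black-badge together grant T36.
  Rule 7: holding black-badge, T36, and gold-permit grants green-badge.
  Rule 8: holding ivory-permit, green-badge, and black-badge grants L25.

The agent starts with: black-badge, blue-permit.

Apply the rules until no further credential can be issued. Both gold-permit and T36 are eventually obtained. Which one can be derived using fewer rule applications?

T36

T36: Holding blue-permit and black-badge grants T36 (Rule 6). [1 rule application]
gold-permit: Holding blue-permit and black-badge grants T36 (Rule 6). Holding black-badge and T36 grants gold-permit (Rule 3). [2 rule applications]
T36 needs fewer.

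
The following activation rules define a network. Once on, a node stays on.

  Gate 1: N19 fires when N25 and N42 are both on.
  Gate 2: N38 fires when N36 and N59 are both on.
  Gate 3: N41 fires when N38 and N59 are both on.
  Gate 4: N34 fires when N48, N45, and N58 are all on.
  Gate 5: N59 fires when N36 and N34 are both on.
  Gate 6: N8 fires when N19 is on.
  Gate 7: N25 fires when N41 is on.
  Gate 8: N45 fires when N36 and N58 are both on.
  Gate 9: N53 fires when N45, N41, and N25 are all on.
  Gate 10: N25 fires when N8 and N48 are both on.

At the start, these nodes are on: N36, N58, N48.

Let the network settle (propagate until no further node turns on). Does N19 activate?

No

N19 would need N25 and N42 (Gate 1), but N42 never turns on.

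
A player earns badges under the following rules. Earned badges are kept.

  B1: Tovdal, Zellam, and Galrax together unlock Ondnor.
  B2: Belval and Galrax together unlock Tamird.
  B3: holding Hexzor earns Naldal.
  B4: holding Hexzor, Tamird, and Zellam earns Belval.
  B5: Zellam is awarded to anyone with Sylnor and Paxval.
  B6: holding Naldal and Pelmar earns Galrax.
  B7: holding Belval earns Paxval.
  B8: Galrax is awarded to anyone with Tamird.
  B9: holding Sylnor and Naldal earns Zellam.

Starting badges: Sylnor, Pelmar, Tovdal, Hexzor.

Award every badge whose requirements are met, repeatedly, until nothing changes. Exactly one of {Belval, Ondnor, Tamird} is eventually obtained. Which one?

With Hexzor, Naldal is earned (B3).
With Sylnor and Naldal, Zellam is earned (B9).
With Naldal and Pelmar, Galrax is earned (B6).
With Tovdal, Zellam, and Galrax, Ondnor is earned (B1).
Belval would need Hexzor, Tamird, and Zellam (B4), but Tamird is never earned. Tamird would need Belval and Galrax (B2), but Belval is never earned.

Ondnor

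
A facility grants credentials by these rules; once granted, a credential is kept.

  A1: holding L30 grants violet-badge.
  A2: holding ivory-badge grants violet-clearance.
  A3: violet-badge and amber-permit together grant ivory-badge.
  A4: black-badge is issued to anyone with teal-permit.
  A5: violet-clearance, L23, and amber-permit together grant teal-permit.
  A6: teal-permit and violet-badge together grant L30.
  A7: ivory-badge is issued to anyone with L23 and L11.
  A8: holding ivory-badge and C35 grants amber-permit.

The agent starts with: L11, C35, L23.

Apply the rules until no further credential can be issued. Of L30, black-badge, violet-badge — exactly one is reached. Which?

Holding L23 and L11 grants ivory-badge (A7).
Holding ivory-badge grants violet-clearance (A2).
Holding ivory-badge and C35 grants amber-permit (A8).
Holding violet-clearance, L23, and amber-permit grants teal-permit (A5).
Holding teal-permit grants black-badge (A4).
violet-badge would need L30 (A1), but L30 is never granted. L30 would need teal-permit and violet-badge (A6), but violet-badge is never granted.

black-badge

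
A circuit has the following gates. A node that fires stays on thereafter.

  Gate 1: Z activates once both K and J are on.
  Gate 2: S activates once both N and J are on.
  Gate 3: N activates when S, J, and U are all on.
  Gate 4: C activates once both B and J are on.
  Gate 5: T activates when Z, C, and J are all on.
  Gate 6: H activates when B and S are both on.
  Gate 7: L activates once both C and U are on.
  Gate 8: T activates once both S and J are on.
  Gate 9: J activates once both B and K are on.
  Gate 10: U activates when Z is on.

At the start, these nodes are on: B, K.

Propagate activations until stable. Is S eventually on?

No

S would need N and J (Gate 2), but N never turns on.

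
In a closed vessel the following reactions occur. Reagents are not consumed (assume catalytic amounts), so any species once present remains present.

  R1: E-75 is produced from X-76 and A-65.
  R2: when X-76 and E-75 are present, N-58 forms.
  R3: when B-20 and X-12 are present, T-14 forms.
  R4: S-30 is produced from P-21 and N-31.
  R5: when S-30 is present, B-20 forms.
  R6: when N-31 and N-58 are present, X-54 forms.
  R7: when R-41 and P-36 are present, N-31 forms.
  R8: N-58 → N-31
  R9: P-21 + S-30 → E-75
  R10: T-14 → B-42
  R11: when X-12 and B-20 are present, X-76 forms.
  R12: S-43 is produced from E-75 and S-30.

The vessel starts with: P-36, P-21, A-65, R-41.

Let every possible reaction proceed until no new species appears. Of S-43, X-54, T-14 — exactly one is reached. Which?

S-43

R-41 and P-36 present → N-31 forms (R7).
P-21 and N-31 present → S-30 forms (R4).
P-21 and S-30 present → E-75 forms (R9).
E-75 and S-30 present → S-43 forms (R12).
T-14 would need B-20 and X-12 (R3), but X-12 never forms. X-54 would need N-31 and N-58 (R6), but N-58 never forms.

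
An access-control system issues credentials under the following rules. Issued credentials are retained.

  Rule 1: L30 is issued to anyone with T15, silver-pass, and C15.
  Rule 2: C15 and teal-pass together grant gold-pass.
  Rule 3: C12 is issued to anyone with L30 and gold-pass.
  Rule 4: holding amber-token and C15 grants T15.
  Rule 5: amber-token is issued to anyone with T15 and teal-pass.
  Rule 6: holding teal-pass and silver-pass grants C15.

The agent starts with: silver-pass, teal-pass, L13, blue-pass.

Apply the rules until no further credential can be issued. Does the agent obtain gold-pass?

Yes

Holding teal-pass and silver-pass grants C15 (Rule 6).
Holding C15 and teal-pass grants gold-pass (Rule 2).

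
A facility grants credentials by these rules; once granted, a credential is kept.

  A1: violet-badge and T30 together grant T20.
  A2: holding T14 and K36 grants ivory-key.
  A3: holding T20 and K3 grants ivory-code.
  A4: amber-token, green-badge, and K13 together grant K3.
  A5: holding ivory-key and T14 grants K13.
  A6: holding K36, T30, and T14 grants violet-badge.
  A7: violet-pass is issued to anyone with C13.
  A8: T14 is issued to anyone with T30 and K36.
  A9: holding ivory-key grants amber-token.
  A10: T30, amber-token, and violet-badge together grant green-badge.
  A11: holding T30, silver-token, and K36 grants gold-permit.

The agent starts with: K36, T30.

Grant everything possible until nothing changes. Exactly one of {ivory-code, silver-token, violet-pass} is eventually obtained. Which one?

Holding T30 and K36 grants T14 (A8).
Holding K36, T30, and T14 grants violet-badge (A6).
Holding T14 and K36 grants ivory-key (A2).
Holding violet-badge and T30 grants T20 (A1).
Holding ivory-key and T14 grants K13 (A5).
Holding ivory-key grants amber-token (A9).
Holding T30, amber-token, and violet-badge grants green-badge (A10).
Holding amber-token, green-badge, and K13 grants K3 (A4).
Holding T20 and K3 grants ivory-code (A3).
No rule produces silver-token, and it is not given. violet-pass would need C13 (A7), but C13 is never granted.

ivory-code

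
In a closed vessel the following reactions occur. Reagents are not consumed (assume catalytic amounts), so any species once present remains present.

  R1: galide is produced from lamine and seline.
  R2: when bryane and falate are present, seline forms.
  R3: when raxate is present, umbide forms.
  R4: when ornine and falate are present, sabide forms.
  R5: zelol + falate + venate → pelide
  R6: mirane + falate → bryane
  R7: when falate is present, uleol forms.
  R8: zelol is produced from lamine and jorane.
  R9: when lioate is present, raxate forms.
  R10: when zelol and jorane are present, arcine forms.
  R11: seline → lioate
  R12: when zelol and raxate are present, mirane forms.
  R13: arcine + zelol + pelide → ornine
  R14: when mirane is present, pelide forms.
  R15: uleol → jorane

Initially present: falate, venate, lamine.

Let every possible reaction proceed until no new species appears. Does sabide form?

falate present → uleol forms (R7).
uleol present → jorane forms (R15).
lamine and jorane present → zelol forms (R8).
zelol and jorane present → arcine forms (R10).
zelol, falate, and venate present → pelide forms (R5).
arcine, zelol, and pelide present → ornine forms (R13).
ornine and falate present → sabide forms (R4).

Yes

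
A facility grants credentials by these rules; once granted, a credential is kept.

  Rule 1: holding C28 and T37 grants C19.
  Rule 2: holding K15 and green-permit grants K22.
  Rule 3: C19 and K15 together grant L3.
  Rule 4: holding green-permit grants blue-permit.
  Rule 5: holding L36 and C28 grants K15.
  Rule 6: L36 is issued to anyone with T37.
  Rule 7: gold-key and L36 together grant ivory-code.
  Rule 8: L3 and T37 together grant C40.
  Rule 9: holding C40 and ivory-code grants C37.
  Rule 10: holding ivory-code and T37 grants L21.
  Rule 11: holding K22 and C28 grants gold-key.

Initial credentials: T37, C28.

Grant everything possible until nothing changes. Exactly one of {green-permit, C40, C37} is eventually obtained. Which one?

Holding C28 and T37 grants C19 (Rule 1).
Holding T37 grants L36 (Rule 6).
Holding L36 and C28 grants K15 (Rule 5).
Holding C19 and K15 grants L3 (Rule 3).
Holding L3 and T37 grants C40 (Rule 8).
No rule produces green-permit, and it is not given. C37 would need C40 and ivory-code (Rule 9), but ivory-code is never granted.

C40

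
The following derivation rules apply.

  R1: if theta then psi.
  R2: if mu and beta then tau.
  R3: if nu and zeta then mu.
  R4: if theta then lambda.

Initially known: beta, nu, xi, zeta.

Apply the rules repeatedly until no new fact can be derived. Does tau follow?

From nu and zeta, R3 gives mu.
mu and beta hold, so tau follows (R2).

Yes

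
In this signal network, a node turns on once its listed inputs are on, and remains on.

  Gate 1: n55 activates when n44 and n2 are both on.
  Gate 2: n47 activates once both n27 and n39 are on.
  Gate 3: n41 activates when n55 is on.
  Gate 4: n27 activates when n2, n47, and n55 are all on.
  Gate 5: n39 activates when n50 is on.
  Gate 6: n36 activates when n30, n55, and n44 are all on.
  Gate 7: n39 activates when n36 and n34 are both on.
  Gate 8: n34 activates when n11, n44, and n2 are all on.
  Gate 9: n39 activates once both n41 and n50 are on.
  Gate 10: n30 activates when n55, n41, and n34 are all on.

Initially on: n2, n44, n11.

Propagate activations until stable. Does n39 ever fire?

Gate 1: n44 and n2 on → n55 on.
Gate 8: n11, n44, and n2 on → n34 on.
n55 is on, so n41 activates (Gate 3).
Gate 10: n55, n41, and n34 on → n30 on.
n30, n55, and n44 are on, so n36 activates (Gate 6).
Gate 7: n36 and n34 on → n39 on.

Yes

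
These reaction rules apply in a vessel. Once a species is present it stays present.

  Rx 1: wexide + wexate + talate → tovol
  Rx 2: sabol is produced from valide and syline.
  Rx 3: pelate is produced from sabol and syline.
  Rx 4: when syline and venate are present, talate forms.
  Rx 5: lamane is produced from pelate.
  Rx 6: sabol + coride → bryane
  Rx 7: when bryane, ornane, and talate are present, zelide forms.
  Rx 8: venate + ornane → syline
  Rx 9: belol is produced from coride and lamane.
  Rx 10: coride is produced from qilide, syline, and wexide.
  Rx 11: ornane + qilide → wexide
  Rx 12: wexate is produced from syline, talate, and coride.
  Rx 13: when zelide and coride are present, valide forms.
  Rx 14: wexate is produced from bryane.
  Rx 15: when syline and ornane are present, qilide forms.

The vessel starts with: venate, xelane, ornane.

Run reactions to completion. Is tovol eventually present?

Yes

venate and ornane present → syline forms (Rx 8).
syline and venate present → talate forms (Rx 4).
syline and ornane present → qilide forms (Rx 15).
ornane and qilide present → wexide forms (Rx 11).
qilide, syline, and wexide present → coride forms (Rx 10).
syline, talate, and coride present → wexate forms (Rx 12).
wexide, wexate, and talate present → tovol forms (Rx 1).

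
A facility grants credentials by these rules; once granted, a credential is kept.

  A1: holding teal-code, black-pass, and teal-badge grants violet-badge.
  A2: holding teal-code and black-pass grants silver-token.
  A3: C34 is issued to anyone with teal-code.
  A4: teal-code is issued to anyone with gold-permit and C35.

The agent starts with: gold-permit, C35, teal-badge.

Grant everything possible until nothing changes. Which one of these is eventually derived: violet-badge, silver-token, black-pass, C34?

Holding gold-permit and C35 grants teal-code (A4).
Holding teal-code grants C34 (A3).
silver-token would need teal-code and black-pass (A2), but black-pass is never granted. No rule produces black-pass, and it is not given. violet-badge would need teal-code, black-pass, and teal-badge (A1), but black-pass is never granted.

C34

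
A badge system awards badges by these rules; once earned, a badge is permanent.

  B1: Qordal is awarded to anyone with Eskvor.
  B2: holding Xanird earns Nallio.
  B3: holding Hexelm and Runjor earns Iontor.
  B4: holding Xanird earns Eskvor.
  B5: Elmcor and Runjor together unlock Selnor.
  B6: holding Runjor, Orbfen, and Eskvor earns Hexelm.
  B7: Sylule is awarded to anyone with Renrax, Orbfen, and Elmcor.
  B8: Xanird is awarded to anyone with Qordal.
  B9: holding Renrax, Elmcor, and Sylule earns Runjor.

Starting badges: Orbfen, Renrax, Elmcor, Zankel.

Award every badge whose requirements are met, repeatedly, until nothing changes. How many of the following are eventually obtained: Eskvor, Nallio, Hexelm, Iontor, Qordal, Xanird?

0

Eskvor would need Xanird (B4), but Xanird is never earned.
Nallio would need Xanird (B2), but Xanird is never earned.
Hexelm would need Runjor, Orbfen, and Eskvor (B6), but Eskvor is never earned.
Iontor would need Hexelm and Runjor (B3), but Hexelm is never earned.
Qordal would need Eskvor (B1), but Eskvor is never earned.
Xanird would need Qordal (B8), but Qordal is never earned.
None of the 6 are reached.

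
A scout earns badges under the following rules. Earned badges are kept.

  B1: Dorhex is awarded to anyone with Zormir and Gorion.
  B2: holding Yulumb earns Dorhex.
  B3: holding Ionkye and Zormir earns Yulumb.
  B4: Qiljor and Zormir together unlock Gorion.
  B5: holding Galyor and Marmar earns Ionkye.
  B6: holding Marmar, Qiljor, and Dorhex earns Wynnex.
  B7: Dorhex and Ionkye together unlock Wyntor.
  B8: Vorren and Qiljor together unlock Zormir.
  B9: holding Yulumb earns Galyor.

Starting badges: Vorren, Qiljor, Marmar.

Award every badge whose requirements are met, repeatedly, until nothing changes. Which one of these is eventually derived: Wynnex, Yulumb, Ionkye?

Wynnex

With Vorren and Qiljor, Zormir is earned (B8).
With Qiljor and Zormir, Gorion is earned (B4).
With Zormir and Gorion, Dorhex is earned (B1).
With Marmar, Qiljor, and Dorhex, Wynnex is earned (B6).
Yulumb would need Ionkye and Zormir (B3), but Ionkye is never earned. Ionkye would need Galyor and Marmar (B5), but Galyor is never earned.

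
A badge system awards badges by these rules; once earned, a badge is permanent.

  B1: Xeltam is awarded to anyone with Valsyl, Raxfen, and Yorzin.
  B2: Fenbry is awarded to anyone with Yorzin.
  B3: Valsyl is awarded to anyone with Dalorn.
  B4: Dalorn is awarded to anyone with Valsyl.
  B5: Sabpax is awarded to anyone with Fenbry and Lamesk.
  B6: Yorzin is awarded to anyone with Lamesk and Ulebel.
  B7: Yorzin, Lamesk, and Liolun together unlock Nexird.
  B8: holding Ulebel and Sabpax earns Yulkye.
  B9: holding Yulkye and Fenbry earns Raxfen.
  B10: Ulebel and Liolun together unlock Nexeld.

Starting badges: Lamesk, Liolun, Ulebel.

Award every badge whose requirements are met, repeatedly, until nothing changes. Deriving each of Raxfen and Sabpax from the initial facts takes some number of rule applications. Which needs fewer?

Sabpax

Sabpax: With Lamesk and Ulebel, Yorzin is earned (B6). With Yorzin, Fenbry is earned (B2). With Fenbry and Lamesk, Sabpax is earned (B5). [3 rule applications]
Raxfen: With Lamesk and Ulebel, Yorzin is earned (B6). With Yorzin, Fenbry is earned (B2). With Fenbry and Lamesk, Sabpax is earned (B5). With Ulebel and Sabpax, Yulkye is earned (B8). With Yulkye and Fenbry, Raxfen is earned (B9). [5 rule applications]
Sabpax needs fewer.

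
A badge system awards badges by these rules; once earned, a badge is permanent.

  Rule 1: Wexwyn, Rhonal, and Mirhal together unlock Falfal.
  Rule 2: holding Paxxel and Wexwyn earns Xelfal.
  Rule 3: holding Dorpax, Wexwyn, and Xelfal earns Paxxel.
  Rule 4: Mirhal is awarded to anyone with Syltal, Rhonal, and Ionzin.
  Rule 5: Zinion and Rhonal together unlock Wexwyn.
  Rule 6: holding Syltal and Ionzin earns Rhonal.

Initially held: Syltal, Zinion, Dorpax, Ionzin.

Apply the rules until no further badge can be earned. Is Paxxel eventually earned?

No

Paxxel would need Dorpax, Wexwyn, and Xelfal (Rule 3), but Xelfal is never earned.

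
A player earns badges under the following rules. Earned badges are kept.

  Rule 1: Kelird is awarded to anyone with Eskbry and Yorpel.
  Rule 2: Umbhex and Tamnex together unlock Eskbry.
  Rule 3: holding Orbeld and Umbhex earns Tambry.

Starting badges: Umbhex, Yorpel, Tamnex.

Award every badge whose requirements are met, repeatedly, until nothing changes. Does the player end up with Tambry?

Tambry would need Orbeld and Umbhex (Rule 3), but Orbeld is never earned.

No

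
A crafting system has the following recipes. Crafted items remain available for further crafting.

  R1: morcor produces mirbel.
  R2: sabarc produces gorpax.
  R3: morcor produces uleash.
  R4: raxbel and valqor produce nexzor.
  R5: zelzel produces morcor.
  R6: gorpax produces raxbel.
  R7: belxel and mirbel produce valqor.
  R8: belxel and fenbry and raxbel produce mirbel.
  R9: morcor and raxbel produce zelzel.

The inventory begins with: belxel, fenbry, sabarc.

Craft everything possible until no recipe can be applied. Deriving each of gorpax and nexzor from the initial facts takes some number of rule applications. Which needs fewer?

gorpax

gorpax: Using R2, sabarc makes gorpax. [1 rule application]
nexzor: Using R2, sabarc makes gorpax. Using R6, gorpax makes raxbel. Using R8, belxel, fenbry, and raxbel make mirbel. Using R7, belxel and mirbel make valqor. raxbel and valqor → nexzor (R4). [5 rule applications]
gorpax needs fewer.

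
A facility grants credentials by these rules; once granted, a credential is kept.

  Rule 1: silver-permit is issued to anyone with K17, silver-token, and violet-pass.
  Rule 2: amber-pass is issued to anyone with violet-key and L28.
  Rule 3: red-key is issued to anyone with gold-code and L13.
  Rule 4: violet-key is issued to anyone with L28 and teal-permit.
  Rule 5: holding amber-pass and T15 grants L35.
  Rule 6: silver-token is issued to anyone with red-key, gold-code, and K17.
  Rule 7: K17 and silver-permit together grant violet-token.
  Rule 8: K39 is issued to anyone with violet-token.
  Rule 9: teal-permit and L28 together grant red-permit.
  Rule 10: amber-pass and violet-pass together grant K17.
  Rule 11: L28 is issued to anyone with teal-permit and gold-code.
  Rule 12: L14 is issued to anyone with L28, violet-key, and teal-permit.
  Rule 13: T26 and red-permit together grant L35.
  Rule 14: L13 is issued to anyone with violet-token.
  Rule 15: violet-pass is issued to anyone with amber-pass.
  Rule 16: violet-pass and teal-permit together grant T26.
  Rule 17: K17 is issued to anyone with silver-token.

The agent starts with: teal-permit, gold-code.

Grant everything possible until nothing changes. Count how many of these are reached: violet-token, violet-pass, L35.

Holding teal-permit and gold-code grants L28 (Rule 11).
Holding teal-permit and L28 grants red-permit (Rule 9).
Holding L28 and teal-permit grants violet-key (Rule 4).
Holding violet-key and L28 grants amber-pass (Rule 2).
Holding amber-pass grants violet-pass (Rule 15).
Holding violet-pass and teal-permit grants T26 (Rule 16).
Holding T26 and red-permit grants L35 (Rule 13).
violet-token would need K17 and silver-permit (Rule 7), but silver-permit is never granted.
violet-pass: reached.
L35: reached.
Reached: violet-pass and L35 — 2 of the 3.

2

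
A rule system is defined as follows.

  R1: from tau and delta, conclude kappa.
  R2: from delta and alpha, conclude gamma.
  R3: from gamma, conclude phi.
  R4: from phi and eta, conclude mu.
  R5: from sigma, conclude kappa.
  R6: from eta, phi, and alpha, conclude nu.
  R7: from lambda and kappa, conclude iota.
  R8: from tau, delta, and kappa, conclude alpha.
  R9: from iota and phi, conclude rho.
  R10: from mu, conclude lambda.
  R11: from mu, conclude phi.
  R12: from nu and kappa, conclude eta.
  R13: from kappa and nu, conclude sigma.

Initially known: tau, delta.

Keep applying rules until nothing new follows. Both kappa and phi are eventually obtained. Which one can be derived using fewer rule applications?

kappa: From tau and delta, R1 gives kappa. [1 rule application]
phi: tau and delta hold, so kappa follows (R1). From tau, delta, and kappa, R8 gives alpha. From delta and alpha, R2 gives gamma. gamma holds, so phi follows (R3). [4 rule applications]
kappa needs fewer.

kappa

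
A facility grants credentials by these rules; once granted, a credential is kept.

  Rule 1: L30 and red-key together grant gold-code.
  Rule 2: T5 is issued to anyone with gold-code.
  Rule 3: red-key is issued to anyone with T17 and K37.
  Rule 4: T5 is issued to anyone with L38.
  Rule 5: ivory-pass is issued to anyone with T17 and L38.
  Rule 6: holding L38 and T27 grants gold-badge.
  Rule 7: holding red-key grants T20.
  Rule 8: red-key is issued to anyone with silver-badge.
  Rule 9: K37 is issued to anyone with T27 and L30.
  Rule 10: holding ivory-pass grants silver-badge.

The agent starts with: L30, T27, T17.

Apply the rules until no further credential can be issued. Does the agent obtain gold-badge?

No

gold-badge would need L38 and T27 (Rule 6), but L38 is never granted.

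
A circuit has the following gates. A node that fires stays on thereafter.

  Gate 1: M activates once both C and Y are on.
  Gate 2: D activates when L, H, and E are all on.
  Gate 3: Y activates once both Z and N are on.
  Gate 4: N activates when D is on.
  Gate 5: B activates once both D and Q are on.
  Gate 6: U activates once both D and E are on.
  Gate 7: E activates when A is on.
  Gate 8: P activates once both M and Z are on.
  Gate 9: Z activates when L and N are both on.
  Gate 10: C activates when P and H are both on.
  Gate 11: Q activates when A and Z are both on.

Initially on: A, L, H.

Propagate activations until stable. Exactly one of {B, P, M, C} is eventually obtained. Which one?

B

Gate 7: A on → E on.
Gate 2: L, H, and E on → D on.
Gate 4: D on → N on.
Gate 9: L and N on → Z on.
Gate 11: A and Z on → Q on.
D and Q are on, so B activates (Gate 5).
C would need P and H (Gate 10), but P never turns on. P would need M and Z (Gate 8), but M never turns on. M would need C and Y (Gate 1), but C never turns on.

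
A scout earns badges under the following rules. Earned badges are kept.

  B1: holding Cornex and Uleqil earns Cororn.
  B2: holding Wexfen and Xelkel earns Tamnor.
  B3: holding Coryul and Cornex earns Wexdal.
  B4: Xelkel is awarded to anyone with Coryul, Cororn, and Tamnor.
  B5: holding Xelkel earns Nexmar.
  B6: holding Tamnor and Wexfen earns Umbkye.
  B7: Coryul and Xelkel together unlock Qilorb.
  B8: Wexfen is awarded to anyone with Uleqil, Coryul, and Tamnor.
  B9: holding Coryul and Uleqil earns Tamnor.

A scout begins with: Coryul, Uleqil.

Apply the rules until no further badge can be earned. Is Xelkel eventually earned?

No

Xelkel would need Coryul, Cororn, and Tamnor (B4), but Cororn is never earned.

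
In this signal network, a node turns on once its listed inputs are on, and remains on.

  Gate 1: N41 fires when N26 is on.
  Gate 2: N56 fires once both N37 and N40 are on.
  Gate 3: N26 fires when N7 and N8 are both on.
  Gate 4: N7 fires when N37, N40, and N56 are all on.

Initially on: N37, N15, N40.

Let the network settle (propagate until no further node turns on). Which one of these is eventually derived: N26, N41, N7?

N7

N37 and N40 are on, so N56 fires (Gate 2).
Gate 4: N37, N40, and N56 on → N7 on.
N41 would need N26 (Gate 1), but N26 never turns on. N26 would need N7 and N8 (Gate 3), but N8 never turns on.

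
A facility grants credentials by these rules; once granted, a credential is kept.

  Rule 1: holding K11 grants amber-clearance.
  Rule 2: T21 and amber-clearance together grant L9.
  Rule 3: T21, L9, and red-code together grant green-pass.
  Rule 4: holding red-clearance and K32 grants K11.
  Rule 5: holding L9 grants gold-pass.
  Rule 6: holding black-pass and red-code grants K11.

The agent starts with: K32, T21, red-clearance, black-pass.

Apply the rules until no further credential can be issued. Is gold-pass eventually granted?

Holding red-clearance and K32 grants K11 (Rule 4).
Holding K11 grants amber-clearance (Rule 1).
Holding T21 and amber-clearance grants L9 (Rule 2).
Holding L9 grants gold-pass (Rule 5).

Yes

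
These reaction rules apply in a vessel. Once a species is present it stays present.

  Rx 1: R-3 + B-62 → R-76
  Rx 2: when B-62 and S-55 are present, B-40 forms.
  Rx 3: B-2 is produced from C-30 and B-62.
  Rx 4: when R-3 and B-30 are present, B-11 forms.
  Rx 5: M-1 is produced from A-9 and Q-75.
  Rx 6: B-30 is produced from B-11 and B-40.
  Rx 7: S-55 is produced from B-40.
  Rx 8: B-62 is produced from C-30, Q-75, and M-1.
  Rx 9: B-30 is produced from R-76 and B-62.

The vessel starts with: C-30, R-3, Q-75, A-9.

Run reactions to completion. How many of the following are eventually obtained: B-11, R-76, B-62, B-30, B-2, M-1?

A-9 and Q-75 present → M-1 forms (Rx 5).
C-30, Q-75, and M-1 present → B-62 forms (Rx 8).
C-30 and B-62 present → B-2 forms (Rx 3).
R-3 and B-62 present → R-76 forms (Rx 1).
R-76 and B-62 present → B-30 forms (Rx 9).
R-3 and B-30 present → B-11 forms (Rx 4).
B-11: reached.
R-76: reached.
B-62: reached.
B-30: reached.
B-2: reached.
M-1: reached.
All 6 are reached.

6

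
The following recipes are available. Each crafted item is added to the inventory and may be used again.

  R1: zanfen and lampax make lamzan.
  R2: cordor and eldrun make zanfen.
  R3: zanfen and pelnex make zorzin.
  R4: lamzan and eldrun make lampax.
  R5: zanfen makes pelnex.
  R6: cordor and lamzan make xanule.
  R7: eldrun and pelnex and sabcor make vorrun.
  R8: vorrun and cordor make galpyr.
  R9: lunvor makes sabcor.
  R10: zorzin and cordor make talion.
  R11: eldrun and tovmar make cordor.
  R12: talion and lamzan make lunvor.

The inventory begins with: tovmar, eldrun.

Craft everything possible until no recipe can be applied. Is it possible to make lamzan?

No

lamzan would need zanfen and lampax (R1), but lampax is never obtained.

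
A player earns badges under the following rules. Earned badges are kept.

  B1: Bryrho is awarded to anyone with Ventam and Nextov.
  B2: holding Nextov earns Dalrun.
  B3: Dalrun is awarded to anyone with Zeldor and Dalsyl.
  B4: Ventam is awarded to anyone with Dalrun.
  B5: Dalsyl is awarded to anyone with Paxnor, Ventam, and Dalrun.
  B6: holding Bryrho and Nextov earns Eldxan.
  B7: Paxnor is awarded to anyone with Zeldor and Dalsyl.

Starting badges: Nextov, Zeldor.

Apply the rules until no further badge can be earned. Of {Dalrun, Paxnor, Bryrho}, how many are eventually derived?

2

With Nextov, Dalrun is earned (B2).
With Dalrun, Ventam is earned (B4).
With Ventam and Nextov, Bryrho is earned (B1).
Dalrun: reached.
Paxnor would need Zeldor and Dalsyl (B7), but Dalsyl is never earned.
Bryrho: reached.
Reached: Dalrun and Bryrho — 2 of the 3.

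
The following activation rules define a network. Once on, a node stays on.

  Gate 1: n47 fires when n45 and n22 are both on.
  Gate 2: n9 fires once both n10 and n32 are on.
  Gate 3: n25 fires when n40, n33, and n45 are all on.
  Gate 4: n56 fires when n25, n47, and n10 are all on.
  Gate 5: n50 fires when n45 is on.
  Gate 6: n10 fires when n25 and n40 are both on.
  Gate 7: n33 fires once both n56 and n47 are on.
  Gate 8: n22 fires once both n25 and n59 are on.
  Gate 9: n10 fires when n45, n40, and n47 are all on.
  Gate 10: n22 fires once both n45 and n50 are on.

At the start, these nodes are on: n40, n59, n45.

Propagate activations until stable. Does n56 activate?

n56 would need n25, n47, and n10 (Gate 4), but n25 never turns on.

No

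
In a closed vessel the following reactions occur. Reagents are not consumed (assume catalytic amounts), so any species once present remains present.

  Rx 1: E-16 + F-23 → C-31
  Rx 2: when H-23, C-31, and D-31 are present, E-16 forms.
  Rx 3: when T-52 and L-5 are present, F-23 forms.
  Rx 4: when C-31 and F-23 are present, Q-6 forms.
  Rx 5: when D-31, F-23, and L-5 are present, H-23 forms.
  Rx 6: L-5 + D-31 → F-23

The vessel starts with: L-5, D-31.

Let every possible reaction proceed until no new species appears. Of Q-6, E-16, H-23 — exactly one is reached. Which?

H-23

L-5 and D-31 present → F-23 forms (Rx 6).
D-31, F-23, and L-5 present → H-23 forms (Rx 5).
E-16 would need H-23, C-31, and D-31 (Rx 2), but C-31 never forms. Q-6 would need C-31 and F-23 (Rx 4), but C-31 never forms.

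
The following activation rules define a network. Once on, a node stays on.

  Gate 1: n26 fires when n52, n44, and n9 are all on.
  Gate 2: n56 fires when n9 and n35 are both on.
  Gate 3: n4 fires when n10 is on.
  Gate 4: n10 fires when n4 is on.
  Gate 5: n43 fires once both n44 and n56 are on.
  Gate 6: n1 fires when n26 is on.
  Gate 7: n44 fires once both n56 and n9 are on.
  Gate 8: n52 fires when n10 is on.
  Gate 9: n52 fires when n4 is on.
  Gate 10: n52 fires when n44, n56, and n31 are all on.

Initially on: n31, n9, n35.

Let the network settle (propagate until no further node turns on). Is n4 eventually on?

No

n4 would need n10 (Gate 3), but n10 never turns on.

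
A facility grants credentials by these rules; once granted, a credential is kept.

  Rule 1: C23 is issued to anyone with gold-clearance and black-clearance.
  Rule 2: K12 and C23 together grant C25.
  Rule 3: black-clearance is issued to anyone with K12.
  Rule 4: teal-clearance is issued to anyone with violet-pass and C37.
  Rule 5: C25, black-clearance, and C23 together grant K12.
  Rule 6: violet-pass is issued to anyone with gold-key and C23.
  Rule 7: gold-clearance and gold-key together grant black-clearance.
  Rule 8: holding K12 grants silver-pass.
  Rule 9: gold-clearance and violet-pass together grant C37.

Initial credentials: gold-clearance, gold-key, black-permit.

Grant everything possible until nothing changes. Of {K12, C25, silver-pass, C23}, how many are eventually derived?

1

Holding gold-clearance and gold-key grants black-clearance (Rule 7).
Holding gold-clearance and black-clearance grants C23 (Rule 1).
K12 would need C25, black-clearance, and C23 (Rule 5), but C25 is never granted.
C25 would need K12 and C23 (Rule 2), but K12 is never granted.
silver-pass would need K12 (Rule 8), but K12 is never granted.
C23: reached.
Reached: C23 — 1 of the 4.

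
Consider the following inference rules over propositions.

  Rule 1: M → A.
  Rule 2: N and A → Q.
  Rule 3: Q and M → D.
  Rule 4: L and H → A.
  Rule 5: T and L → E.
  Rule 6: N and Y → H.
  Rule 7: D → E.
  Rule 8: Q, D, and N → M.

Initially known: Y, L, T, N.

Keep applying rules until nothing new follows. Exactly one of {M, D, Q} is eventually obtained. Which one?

N and Y hold, so H follows (Rule 6).
L and H hold, so A follows (Rule 4).
From N and A, Rule 2 gives Q.
M would need Q, D, and N (Rule 8), but D is never established. D would need Q and M (Rule 3), but M is never established.

Q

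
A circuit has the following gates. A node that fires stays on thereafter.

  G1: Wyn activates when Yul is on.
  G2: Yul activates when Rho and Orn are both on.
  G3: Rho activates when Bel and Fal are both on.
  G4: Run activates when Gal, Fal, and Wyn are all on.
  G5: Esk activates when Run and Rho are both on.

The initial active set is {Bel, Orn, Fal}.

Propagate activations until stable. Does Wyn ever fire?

Yes

Bel and Fal are on, so Rho activates (G3).
Rho and Orn are on, so Yul activates (G2).
Yul is on, so Wyn activates (G1).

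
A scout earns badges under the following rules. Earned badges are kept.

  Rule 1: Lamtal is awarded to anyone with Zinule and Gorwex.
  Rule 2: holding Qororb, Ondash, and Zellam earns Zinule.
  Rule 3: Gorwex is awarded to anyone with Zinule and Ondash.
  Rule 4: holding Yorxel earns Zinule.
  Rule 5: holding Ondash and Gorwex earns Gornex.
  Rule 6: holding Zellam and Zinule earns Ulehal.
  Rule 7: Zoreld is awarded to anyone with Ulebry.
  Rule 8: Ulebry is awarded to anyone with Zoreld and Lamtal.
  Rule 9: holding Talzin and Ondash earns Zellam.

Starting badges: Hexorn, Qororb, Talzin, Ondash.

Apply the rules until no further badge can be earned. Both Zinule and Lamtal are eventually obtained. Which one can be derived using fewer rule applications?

Zinule

Zinule: With Talzin and Ondash, Zellam is earned (Rule 9). With Qororb, Ondash, and Zellam, Zinule is earned (Rule 2). [2 rule applications]
Lamtal: With Talzin and Ondash, Zellam is earned (Rule 9). With Qororb, Ondash, and Zellam, Zinule is earned (Rule 2). With Zinule and Ondash, Gorwex is earned (Rule 3). With Zinule and Gorwex, Lamtal is earned (Rule 1). [4 rule applications]
Zinule needs fewer.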